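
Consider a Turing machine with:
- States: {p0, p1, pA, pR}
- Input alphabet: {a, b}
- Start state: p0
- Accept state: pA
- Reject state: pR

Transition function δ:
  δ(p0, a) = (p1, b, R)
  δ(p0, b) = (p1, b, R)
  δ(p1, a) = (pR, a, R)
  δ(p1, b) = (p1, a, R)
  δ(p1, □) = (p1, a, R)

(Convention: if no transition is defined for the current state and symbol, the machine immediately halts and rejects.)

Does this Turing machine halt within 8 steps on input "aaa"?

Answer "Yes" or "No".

Execution trace:
Initial: [p0]aaa
Step 1: δ(p0, a) = (p1, b, R) → b[p1]aa
Step 2: δ(p1, a) = (pR, a, R) → ba[pR]a

The machine reaches the reject state pR and halts.
The machine halted after 2 steps (within the 8-step bound).

Answer: Yes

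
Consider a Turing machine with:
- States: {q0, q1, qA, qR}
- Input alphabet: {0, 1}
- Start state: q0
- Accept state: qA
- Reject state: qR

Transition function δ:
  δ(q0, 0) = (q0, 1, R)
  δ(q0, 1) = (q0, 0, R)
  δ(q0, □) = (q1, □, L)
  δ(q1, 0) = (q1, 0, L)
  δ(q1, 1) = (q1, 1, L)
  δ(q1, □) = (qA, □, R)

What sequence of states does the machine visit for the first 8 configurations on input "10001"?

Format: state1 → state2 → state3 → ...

Execution trace:
Initial: [q0]10001
Step 1: δ(q0, 1) = (q0, 0, R) → 0[q0]0001
Step 2: δ(q0, 0) = (q0, 1, R) → 01[q0]001
Step 3: δ(q0, 0) = (q0, 1, R) → 011[q0]01
Step 4: δ(q0, 0) = (q0, 1, R) → 0111[q0]1
Step 5: δ(q0, 1) = (q0, 0, R) → 01110[q0]□
Step 6: δ(q0, □) = (q1, □, L) → 0111[q1]0□
Step 7: δ(q1, 0) = (q1, 0, L) → 011[q1]10□

State sequence: q0 → q0 → q0 → q0 → q0 → q0 → q1 → q1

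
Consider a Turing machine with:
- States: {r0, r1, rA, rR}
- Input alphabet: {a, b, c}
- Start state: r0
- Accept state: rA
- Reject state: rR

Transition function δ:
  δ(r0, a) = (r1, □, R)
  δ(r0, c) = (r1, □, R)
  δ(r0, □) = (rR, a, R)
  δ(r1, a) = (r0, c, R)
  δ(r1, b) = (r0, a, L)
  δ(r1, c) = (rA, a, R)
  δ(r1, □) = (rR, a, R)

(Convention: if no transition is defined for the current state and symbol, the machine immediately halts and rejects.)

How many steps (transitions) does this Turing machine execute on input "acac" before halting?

Execution trace:
Initial: [r0]acac
Step 1: δ(r0, a) = (r1, □, R) → □[r1]cac
Step 2: δ(r1, c) = (rA, a, R) → □a[rA]ac

The machine reaches the accept state rA and halts.

The machine executed 2 steps before halting.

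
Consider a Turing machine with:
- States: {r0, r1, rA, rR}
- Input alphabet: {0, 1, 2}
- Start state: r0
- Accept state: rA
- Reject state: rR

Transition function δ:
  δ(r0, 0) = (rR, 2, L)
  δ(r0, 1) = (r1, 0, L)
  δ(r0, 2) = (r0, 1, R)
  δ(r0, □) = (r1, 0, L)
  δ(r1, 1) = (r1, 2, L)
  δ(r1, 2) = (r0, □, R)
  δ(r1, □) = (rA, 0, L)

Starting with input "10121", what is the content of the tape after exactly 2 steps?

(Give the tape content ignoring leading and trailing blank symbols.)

Execution trace:
Initial: [r0]10121
Step 1: δ(r0, 1) = (r1, 0, L) → [r1]□00121
Step 2: δ(r1, □) = (rA, 0, L) → [rA]□000121

The machine reaches the accept state rA and halts.

After 2 steps, the tape (ignoring leading/trailing blanks) is: 000121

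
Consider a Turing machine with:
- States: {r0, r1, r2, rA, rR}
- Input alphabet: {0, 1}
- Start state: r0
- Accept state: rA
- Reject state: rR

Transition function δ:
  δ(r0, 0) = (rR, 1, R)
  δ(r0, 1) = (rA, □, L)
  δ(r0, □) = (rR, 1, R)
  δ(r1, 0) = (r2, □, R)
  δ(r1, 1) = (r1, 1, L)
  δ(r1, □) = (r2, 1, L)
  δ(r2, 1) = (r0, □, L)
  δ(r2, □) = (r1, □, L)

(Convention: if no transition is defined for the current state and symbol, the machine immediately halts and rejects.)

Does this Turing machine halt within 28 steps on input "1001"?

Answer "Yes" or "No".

Execution trace:
Initial: [r0]1001
Step 1: δ(r0, 1) = (rA, □, L) → [rA]□□001

The machine reaches the accept state rA and halts.
The machine halted after 1 step (within the 28-step bound).

Answer: Yes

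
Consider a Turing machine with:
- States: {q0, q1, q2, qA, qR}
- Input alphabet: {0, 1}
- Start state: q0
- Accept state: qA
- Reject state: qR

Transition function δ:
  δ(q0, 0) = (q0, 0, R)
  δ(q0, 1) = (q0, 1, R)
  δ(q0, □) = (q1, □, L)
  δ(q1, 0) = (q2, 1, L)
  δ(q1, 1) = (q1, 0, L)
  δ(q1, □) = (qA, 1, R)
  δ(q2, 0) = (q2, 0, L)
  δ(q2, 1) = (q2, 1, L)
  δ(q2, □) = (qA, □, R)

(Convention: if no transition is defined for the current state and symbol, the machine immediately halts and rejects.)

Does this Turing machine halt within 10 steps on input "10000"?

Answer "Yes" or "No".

Execution trace:
Initial: [q0]10000
Step 1: δ(q0, 1) = (q0, 1, R) → 1[q0]0000
Step 2: δ(q0, 0) = (q0, 0, R) → 10[q0]000
Step 3: δ(q0, 0) = (q0, 0, R) → 100[q0]00
Step 4: δ(q0, 0) = (q0, 0, R) → 1000[q0]0
Step 5: δ(q0, 0) = (q0, 0, R) → 10000[q0]□
Step 6: δ(q0, □) = (q1, □, L) → 1000[q1]0□
Step 7: δ(q1, 0) = (q2, 1, L) → 100[q2]01□
Step 8: δ(q2, 0) = (q2, 0, L) → 10[q2]001□
Step 9: δ(q2, 0) = (q2, 0, L) → 1[q2]0001□
Step 10: δ(q2, 0) = (q2, 0, L) → [q2]10001□

The machine has not reached a halting state after 10 steps.
The machine did not halt within the 10-step bound.

Answer: No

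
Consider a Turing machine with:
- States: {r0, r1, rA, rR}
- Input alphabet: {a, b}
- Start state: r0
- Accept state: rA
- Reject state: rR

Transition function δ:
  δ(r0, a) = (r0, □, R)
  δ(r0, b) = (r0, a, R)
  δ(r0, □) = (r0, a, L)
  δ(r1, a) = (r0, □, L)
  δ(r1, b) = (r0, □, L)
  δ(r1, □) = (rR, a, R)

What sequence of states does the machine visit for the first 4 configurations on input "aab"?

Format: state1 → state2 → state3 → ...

Execution trace:
Initial: [r0]aab
Step 1: δ(r0, a) = (r0, □, R) → □[r0]ab
Step 2: δ(r0, a) = (r0, □, R) → □□[r0]b
Step 3: δ(r0, b) = (r0, a, R) → □□a[r0]□

State sequence: r0 → r0 → r0 → r0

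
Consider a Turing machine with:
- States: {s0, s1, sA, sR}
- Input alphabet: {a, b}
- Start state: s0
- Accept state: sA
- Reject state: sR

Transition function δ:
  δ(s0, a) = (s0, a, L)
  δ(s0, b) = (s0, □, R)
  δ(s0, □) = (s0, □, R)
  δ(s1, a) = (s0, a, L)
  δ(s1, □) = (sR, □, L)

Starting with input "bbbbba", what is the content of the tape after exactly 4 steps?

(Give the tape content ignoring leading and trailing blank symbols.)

Execution trace:
Initial: [s0]bbbbba
Step 1: δ(s0, b) = (s0, □, R) → □[s0]bbbba
Step 2: δ(s0, b) = (s0, □, R) → □□[s0]bbba
Step 3: δ(s0, b) = (s0, □, R) → □□□[s0]bba
Step 4: δ(s0, b) = (s0, □, R) → □□□□[s0]ba

After 4 steps, the tape (ignoring leading/trailing blanks) is: ba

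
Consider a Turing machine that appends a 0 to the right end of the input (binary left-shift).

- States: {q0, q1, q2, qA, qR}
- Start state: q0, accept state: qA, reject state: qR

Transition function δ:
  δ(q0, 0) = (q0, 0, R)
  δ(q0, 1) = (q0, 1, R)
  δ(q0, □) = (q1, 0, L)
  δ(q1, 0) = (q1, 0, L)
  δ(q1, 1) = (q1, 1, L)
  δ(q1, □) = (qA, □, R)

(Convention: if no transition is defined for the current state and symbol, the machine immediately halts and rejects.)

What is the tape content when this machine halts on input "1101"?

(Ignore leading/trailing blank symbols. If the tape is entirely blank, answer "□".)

Execution trace:
Initial: [q0]1101
Step 1: δ(q0, 1) = (q0, 1, R) → 1[q0]101
Step 2: δ(q0, 1) = (q0, 1, R) → 11[q0]01
Step 3: δ(q0, 0) = (q0, 0, R) → 110[q0]1
Step 4: δ(q0, 1) = (q0, 1, R) → 1101[q0]□
Step 5: δ(q0, □) = (q1, 0, L) → 110[q1]10
Step 6: δ(q1, 1) = (q1, 1, L) → 11[q1]010
Step 7: δ(q1, 0) = (q1, 0, L) → 1[q1]1010
Step 8: δ(q1, 1) = (q1, 1, L) → [q1]11010
Step 9: δ(q1, 1) = (q1, 1, L) → [q1]□11010
Step 10: δ(q1, □) = (qA, □, R) → □[qA]11010

The machine reaches the accept state qA and halts.

Final tape (ignoring leading/trailing blanks): 11010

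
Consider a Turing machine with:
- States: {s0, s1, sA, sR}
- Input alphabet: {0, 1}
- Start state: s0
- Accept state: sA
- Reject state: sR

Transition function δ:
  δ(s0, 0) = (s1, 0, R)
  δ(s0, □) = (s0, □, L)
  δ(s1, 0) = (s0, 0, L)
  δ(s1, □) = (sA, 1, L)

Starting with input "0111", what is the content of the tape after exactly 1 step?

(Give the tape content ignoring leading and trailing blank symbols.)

Execution trace:
Initial: [s0]0111
Step 1: δ(s0, 0) = (s1, 0, R) → 0[s1]111

No transition is defined for δ(s1, 1). By convention the machine halts and rejects.

After 1 step, the tape (ignoring leading/trailing blanks) is: 0111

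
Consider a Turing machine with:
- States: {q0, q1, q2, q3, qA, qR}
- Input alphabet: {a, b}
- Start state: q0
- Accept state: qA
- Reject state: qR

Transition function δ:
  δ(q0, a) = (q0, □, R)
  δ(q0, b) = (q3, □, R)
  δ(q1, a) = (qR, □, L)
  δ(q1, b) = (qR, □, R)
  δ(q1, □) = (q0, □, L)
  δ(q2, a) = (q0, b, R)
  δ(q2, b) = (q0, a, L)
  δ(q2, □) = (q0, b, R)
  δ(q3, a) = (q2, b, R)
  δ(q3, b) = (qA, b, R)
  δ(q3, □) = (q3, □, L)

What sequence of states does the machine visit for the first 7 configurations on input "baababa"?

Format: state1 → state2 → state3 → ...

Execution trace:
Initial: [q0]baababa
Step 1: δ(q0, b) = (q3, □, R) → □[q3]aababa
Step 2: δ(q3, a) = (q2, b, R) → □b[q2]ababa
Step 3: δ(q2, a) = (q0, b, R) → □bb[q0]baba
Step 4: δ(q0, b) = (q3, □, R) → □bb□[q3]aba
Step 5: δ(q3, a) = (q2, b, R) → □bb□b[q2]ba
Step 6: δ(q2, b) = (q0, a, L) → □bb□[q0]baa

State sequence: q0 → q3 → q2 → q0 → q3 → q2 → q0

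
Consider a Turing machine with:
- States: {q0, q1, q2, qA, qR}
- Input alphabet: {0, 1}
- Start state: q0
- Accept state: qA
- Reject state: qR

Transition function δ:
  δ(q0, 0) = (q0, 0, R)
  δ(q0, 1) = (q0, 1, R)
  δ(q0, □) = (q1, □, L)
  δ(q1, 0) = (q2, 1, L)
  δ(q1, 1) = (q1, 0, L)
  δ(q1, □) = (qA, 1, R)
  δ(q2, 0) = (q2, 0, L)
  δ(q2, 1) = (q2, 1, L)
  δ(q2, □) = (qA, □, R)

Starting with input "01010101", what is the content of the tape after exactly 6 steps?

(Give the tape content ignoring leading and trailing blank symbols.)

Execution trace:
Initial: [q0]01010101
Step 1: δ(q0, 0) = (q0, 0, R) → 0[q0]1010101
Step 2: δ(q0, 1) = (q0, 1, R) → 01[q0]010101
Step 3: δ(q0, 0) = (q0, 0, R) → 010[q0]10101
Step 4: δ(q0, 1) = (q0, 1, R) → 0101[q0]0101
Step 5: δ(q0, 0) = (q0, 0, R) → 01010[q0]101
Step 6: δ(q0, 1) = (q0, 1, R) → 010101[q0]01

After 6 steps, the tape (ignoring leading/trailing blanks) is: 01010101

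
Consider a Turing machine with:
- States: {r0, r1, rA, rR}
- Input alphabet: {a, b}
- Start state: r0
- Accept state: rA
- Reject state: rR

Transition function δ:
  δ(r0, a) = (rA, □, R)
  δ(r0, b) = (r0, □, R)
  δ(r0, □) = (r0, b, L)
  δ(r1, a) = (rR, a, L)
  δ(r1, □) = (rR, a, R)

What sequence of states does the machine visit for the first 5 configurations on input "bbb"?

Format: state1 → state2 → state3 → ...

Execution trace:
Initial: [r0]bbb
Step 1: δ(r0, b) = (r0, □, R) → □[r0]bb
Step 2: δ(r0, b) = (r0, □, R) → □□[r0]b
Step 3: δ(r0, b) = (r0, □, R) → □□□[r0]□
Step 4: δ(r0, □) = (r0, b, L) → □□[r0]□b

State sequence: r0 → r0 → r0 → r0 → r0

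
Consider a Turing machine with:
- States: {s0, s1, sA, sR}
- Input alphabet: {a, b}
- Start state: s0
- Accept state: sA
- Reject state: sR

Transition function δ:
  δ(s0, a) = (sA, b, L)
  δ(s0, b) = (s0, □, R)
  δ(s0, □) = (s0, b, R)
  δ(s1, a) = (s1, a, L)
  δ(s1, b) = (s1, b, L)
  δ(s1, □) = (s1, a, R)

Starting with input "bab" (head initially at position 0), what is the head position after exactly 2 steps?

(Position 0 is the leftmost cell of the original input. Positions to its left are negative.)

Execution trace (head position shown):
Step 0: [s0]bab  (head at position 0)
Step 1: move right → □[s0]ab  (head at position 1)
Step 2: move left → [sA]□bb  (head at position 0)

After 2 steps, the head is at position 0.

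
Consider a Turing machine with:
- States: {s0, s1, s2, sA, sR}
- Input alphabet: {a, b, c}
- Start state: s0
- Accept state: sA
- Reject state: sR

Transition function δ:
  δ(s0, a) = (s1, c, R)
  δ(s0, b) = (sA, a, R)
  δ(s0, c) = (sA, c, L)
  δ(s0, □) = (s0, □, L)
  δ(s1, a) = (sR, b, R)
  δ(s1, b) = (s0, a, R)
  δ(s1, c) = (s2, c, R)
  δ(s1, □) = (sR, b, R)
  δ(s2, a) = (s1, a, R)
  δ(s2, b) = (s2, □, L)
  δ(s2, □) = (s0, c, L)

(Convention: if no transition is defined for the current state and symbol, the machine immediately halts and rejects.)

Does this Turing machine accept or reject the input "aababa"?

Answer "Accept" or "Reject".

Execution trace:
Initial: [s0]aababa
Step 1: δ(s0, a) = (s1, c, R) → c[s1]ababa
Step 2: δ(s1, a) = (sR, b, R) → cb[sR]baba

The machine reaches the reject state sR and halts.

Answer: Reject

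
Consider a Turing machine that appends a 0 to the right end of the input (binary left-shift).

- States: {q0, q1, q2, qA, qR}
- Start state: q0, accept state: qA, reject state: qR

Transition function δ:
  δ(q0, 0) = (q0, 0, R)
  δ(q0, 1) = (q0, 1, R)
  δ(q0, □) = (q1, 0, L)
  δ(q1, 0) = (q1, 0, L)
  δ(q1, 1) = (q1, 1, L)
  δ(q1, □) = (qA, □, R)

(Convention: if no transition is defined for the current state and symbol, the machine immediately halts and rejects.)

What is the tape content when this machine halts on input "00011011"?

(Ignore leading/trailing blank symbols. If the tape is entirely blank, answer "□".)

Execution trace:
Initial: [q0]00011011
Step 1: δ(q0, 0) = (q0, 0, R) → 0[q0]0011011
Step 2: δ(q0, 0) = (q0, 0, R) → 00[q0]011011
Step 3: δ(q0, 0) = (q0, 0, R) → 000[q0]11011
Step 4: δ(q0, 1) = (q0, 1, R) → 0001[q0]1011
Step 5: δ(q0, 1) = (q0, 1, R) → 00011[q0]011
Step 6: δ(q0, 0) = (q0, 0, R) → 000110[q0]11
Step 7: δ(q0, 1) = (q0, 1, R) → 0001101[q0]1
Step 8: δ(q0, 1) = (q0, 1, R) → 00011011[q0]□
Step 9: δ(q0, □) = (q1, 0, L) → 0001101[q1]10
Step 10: δ(q1, 1) = (q1, 1, L) → 000110[q1]110
Step 11: δ(q1, 1) = (q1, 1, L) → 00011[q1]0110
Step 12: δ(q1, 0) = (q1, 0, L) → 0001[q1]10110
Step 13: δ(q1, 1) = (q1, 1, L) → 000[q1]110110
Step 14: δ(q1, 1) = (q1, 1, L) → 00[q1]0110110
Step 15: δ(q1, 0) = (q1, 0, L) → 0[q1]00110110
Step 16: δ(q1, 0) = (q1, 0, L) → [q1]000110110
Step 17: δ(q1, 0) = (q1, 0, L) → [q1]□000110110
Step 18: δ(q1, □) = (qA, □, R) → □[qA]000110110

The machine reaches the accept state qA and halts.

Final tape (ignoring leading/trailing blanks): 000110110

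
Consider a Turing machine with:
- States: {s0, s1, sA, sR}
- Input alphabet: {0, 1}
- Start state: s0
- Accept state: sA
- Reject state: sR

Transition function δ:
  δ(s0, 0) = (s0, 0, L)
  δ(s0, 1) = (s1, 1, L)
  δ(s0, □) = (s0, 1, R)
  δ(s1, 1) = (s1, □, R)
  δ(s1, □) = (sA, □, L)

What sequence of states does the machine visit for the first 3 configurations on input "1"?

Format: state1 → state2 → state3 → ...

Execution trace:
Initial: [s0]1
Step 1: δ(s0, 1) = (s1, 1, L) → [s1]□1
Step 2: δ(s1, □) = (sA, □, L) → [sA]□□1

The machine reaches the accept state sA and halts.

State sequence: s0 → s1 → sA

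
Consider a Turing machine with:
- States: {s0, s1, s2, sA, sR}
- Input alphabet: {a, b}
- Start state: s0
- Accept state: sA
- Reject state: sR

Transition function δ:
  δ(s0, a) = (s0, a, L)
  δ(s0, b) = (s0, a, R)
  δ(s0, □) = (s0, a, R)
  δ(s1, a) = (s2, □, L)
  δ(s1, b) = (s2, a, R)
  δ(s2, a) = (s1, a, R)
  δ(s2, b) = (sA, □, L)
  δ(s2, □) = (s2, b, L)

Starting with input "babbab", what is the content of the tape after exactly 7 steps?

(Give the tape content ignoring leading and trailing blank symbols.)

Execution trace:
Initial: [s0]babbab
Step 1: δ(s0, b) = (s0, a, R) → a[s0]abbab
Step 2: δ(s0, a) = (s0, a, L) → [s0]aabbab
Step 3: δ(s0, a) = (s0, a, L) → [s0]□aabbab
Step 4: δ(s0, □) = (s0, a, R) → a[s0]aabbab
Step 5: δ(s0, a) = (s0, a, L) → [s0]aaabbab
Step 6: δ(s0, a) = (s0, a, L) → [s0]□aaabbab
Step 7: δ(s0, □) = (s0, a, R) → a[s0]aaabbab

After 7 steps, the tape (ignoring leading/trailing blanks) is: aaaabbab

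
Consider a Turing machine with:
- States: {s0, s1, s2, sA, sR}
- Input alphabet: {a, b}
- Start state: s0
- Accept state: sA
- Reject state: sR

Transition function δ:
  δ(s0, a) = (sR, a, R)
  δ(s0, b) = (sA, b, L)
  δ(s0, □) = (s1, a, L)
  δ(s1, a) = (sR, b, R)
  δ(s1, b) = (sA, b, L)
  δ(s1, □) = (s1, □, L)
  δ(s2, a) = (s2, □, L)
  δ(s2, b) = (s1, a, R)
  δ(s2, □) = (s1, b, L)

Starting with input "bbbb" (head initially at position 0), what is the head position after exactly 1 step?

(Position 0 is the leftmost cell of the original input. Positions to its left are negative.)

Execution trace (head position shown):
Step 0: [s0]bbbb  (head at position 0)
Step 1: move left → [sA]□bbbb  (head at position -1)

After 1 step, the head is at position -1.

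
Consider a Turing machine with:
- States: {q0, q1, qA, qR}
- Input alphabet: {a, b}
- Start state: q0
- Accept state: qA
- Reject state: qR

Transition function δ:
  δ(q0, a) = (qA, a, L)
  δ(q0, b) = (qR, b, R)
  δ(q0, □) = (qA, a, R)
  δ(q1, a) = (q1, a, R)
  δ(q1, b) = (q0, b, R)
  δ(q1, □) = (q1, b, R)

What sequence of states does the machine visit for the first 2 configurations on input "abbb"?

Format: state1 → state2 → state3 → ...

Execution trace:
Initial: [q0]abbb
Step 1: δ(q0, a) = (qA, a, L) → [qA]□abbb

The machine reaches the accept state qA and halts.

State sequence: q0 → qA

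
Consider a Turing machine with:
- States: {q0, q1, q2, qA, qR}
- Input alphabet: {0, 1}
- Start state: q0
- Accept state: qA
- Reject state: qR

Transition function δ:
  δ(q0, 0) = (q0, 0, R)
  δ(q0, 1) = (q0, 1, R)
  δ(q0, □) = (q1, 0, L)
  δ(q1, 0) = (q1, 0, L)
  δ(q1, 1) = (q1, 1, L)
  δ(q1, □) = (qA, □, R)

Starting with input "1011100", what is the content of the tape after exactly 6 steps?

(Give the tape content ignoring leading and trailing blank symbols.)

Execution trace:
Initial: [q0]1011100
Step 1: δ(q0, 1) = (q0, 1, R) → 1[q0]011100
Step 2: δ(q0, 0) = (q0, 0, R) → 10[q0]11100
Step 3: δ(q0, 1) = (q0, 1, R) → 101[q0]1100
Step 4: δ(q0, 1) = (q0, 1, R) → 1011[q0]100
Step 5: δ(q0, 1) = (q0, 1, R) → 10111[q0]00
Step 6: δ(q0, 0) = (q0, 0, R) → 101110[q0]0

After 6 steps, the tape (ignoring leading/trailing blanks) is: 1011100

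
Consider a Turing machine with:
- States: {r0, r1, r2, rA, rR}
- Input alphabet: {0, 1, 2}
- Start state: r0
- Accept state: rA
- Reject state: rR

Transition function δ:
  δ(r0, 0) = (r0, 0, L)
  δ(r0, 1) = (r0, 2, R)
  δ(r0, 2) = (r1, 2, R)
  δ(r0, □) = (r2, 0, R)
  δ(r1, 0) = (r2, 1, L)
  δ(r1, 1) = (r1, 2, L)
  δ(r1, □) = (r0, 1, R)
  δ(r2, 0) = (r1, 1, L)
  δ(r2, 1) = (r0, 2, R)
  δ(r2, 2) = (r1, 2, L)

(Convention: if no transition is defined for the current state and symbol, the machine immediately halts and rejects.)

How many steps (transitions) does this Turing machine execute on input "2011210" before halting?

Execution trace:
Initial: [r0]2011210
Step 1: δ(r0, 2) = (r1, 2, R) → 2[r1]011210
Step 2: δ(r1, 0) = (r2, 1, L) → [r2]2111210
Step 3: δ(r2, 2) = (r1, 2, L) → [r1]□2111210
Step 4: δ(r1, □) = (r0, 1, R) → 1[r0]2111210
Step 5: δ(r0, 2) = (r1, 2, R) → 12[r1]111210
Step 6: δ(r1, 1) = (r1, 2, L) → 1[r1]2211210

No transition is defined for δ(r1, 2). By convention the machine halts and rejects.

The machine executed 6 steps before halting.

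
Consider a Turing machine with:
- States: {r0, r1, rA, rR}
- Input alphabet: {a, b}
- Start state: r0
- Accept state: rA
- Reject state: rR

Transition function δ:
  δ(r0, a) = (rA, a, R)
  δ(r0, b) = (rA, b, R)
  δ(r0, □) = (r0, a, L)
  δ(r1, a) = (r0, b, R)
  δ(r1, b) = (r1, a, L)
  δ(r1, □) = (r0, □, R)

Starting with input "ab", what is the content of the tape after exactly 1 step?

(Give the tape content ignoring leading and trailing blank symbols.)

Execution trace:
Initial: [r0]ab
Step 1: δ(r0, a) = (rA, a, R) → a[rA]b

The machine reaches the accept state rA and halts.

After 1 step, the tape (ignoring leading/trailing blanks) is: ab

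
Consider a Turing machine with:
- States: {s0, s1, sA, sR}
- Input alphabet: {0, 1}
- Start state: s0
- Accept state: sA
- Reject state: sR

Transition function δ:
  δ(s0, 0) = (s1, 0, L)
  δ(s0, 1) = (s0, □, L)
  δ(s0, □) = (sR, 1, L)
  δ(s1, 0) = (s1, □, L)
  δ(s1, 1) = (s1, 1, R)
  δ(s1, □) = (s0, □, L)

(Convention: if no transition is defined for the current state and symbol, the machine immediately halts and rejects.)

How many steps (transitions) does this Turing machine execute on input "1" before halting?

Execution trace:
Initial: [s0]1
Step 1: δ(s0, 1) = (s0, □, L) → [s0]□□
Step 2: δ(s0, □) = (sR, 1, L) → [sR]□1□

The machine reaches the reject state sR and halts.

The machine executed 2 steps before halting.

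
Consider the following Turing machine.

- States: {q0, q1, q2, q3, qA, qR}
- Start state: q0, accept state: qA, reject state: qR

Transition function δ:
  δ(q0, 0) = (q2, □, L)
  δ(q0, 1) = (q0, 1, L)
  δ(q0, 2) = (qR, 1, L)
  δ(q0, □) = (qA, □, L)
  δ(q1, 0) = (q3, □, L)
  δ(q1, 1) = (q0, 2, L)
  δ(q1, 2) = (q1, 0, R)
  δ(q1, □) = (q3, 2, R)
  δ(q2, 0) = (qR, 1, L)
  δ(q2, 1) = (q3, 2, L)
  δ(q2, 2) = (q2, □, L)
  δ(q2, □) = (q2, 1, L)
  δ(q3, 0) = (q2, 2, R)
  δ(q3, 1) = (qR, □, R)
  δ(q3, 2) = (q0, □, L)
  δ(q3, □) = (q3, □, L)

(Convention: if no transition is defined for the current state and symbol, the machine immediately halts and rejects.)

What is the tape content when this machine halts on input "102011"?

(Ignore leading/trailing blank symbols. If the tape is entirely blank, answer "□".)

Execution trace:
Initial: [q0]102011
Step 1: δ(q0, 1) = (q0, 1, L) → [q0]□102011
Step 2: δ(q0, □) = (qA, □, L) → [qA]□□102011

The machine reaches the accept state qA and halts.

Final tape (ignoring leading/trailing blanks): 102011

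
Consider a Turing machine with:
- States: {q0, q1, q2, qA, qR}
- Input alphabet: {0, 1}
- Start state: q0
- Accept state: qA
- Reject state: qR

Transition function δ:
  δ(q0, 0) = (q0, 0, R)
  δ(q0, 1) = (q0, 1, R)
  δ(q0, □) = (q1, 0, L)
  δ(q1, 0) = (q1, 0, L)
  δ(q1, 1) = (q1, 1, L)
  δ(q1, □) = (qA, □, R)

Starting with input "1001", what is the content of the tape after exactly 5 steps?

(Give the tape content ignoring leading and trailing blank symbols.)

Execution trace:
Initial: [q0]1001
Step 1: δ(q0, 1) = (q0, 1, R) → 1[q0]001
Step 2: δ(q0, 0) = (q0, 0, R) → 10[q0]01
Step 3: δ(q0, 0) = (q0, 0, R) → 100[q0]1
Step 4: δ(q0, 1) = (q0, 1, R) → 1001[q0]□
Step 5: δ(q0, □) = (q1, 0, L) → 100[q1]10

After 5 steps, the tape (ignoring leading/trailing blanks) is: 10010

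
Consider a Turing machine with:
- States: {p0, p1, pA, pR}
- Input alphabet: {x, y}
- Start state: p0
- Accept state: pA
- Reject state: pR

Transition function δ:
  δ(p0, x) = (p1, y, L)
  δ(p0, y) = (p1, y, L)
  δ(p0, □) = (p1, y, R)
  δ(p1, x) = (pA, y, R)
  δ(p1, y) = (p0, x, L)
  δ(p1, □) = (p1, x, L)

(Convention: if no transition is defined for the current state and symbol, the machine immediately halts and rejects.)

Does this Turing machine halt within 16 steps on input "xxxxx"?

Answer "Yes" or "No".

Execution trace:
Initial: [p0]xxxxx
Step 1: δ(p0, x) = (p1, y, L) → [p1]□yxxxx
Step 2: δ(p1, □) = (p1, x, L) → [p1]□xyxxxx
Step 3: δ(p1, □) = (p1, x, L) → [p1]□xxyxxxx
Step 4: δ(p1, □) = (p1, x, L) → [p1]□xxxyxxxx
Step 5: δ(p1, □) = (p1, x, L) → [p1]□xxxxyxxxx
Step 6: δ(p1, □) = (p1, x, L) → [p1]□xxxxxyxxxx
Step 7: δ(p1, □) = (p1, x, L) → [p1]□xxxxxxyxxxx
Step 8: δ(p1, □) = (p1, x, L) → [p1]□xxxxxxxyxxxx
Step 9: δ(p1, □) = (p1, x, L) → [p1]□xxxxxxxxyxxxx
Step 10: δ(p1, □) = (p1, x, L) → [p1]□xxxxxxxxxyxxxx
Step 11: δ(p1, □) = (p1, x, L) → [p1]□xxxxxxxxxxyxxxx
Step 12: δ(p1, □) = (p1, x, L) → [p1]□xxxxxxxxxxxyxxxx
Step 13: δ(p1, □) = (p1, x, L) → [p1]□xxxxxxxxxxxxyxxxx
Step 14: δ(p1, □) = (p1, x, L) → [p1]□xxxxxxxxxxxxxyxxxx
Step 15: δ(p1, □) = (p1, x, L) → [p1]□xxxxxxxxxxxxxxyxxxx
Step 16: δ(p1, □) = (p1, x, L) → [p1]□xxxxxxxxxxxxxxxyxxxx

The machine has not reached a halting state after 16 steps.
The machine did not halt within the 16-step bound.

Answer: No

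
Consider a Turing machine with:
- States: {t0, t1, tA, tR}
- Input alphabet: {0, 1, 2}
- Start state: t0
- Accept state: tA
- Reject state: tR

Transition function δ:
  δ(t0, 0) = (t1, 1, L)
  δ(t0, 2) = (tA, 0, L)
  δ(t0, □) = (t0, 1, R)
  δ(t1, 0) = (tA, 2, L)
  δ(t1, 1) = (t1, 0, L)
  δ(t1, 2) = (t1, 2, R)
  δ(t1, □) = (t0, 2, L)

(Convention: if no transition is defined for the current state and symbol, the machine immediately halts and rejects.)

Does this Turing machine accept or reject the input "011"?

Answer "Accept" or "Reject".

Execution trace:
Initial: [t0]011
Step 1: δ(t0, 0) = (t1, 1, L) → [t1]□111
Step 2: δ(t1, □) = (t0, 2, L) → [t0]□2111
Step 3: δ(t0, □) = (t0, 1, R) → 1[t0]2111
Step 4: δ(t0, 2) = (tA, 0, L) → [tA]10111

The machine reaches the accept state tA and halts.

Answer: Accept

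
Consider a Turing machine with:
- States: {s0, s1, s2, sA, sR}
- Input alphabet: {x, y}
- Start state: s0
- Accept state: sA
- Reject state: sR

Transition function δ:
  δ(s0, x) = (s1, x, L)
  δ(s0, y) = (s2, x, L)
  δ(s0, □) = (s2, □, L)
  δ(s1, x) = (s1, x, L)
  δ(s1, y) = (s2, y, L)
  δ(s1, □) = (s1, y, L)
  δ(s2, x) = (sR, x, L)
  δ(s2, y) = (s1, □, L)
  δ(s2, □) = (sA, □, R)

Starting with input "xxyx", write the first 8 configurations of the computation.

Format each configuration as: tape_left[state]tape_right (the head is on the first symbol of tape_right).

Transitions applied:
Step 1: δ(s0, x) = (s1, x, L)
Step 2: δ(s1, □) = (s1, y, L)
Step 3: δ(s1, □) = (s1, y, L)
Step 4: δ(s1, □) = (s1, y, L)
Step 5: δ(s1, □) = (s1, y, L)
Step 6: δ(s1, □) = (s1, y, L)
Step 7: δ(s1, □) = (s1, y, L)

The first 8 configurations are:
[s0]xxyx ⊢ [s1]□xxyx ⊢ [s1]□yxxyx ⊢ [s1]□yyxxyx ⊢ [s1]□yyyxxyx ⊢ [s1]□yyyyxxyx ⊢ [s1]□yyyyyxxyx ⊢ [s1]□yyyyyyxxyx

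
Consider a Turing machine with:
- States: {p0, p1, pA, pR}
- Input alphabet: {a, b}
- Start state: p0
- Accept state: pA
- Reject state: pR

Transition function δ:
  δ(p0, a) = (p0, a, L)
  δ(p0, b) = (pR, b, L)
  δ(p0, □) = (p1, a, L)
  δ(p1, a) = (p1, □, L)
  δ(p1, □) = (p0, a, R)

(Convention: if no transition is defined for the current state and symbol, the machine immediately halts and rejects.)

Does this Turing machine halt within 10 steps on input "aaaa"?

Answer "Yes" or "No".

Execution trace:
Initial: [p0]aaaa
Step 1: δ(p0, a) = (p0, a, L) → [p0]□aaaa
Step 2: δ(p0, □) = (p1, a, L) → [p1]□aaaaa
Step 3: δ(p1, □) = (p0, a, R) → a[p0]aaaaa
Step 4: δ(p0, a) = (p0, a, L) → [p0]aaaaaa
Step 5: δ(p0, a) = (p0, a, L) → [p0]□aaaaaa
Step 6: δ(p0, □) = (p1, a, L) → [p1]□aaaaaaa
Step 7: δ(p1, □) = (p0, a, R) → a[p0]aaaaaaa
Step 8: δ(p0, a) = (p0, a, L) → [p0]aaaaaaaa
Step 9: δ(p0, a) = (p0, a, L) → [p0]□aaaaaaaa
Step 10: δ(p0, □) = (p1, a, L) → [p1]□aaaaaaaaa

The machine has not reached a halting state after 10 steps.
The machine did not halt within the 10-step bound.

Answer: No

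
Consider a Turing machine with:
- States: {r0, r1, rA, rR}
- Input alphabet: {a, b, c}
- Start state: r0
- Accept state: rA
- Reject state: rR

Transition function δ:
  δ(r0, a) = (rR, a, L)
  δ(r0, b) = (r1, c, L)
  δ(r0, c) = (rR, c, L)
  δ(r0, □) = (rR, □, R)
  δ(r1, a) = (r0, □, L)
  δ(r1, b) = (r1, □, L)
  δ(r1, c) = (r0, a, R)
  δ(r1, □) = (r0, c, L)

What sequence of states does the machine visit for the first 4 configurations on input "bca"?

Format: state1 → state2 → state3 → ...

Execution trace:
Initial: [r0]bca
Step 1: δ(r0, b) = (r1, c, L) → [r1]□cca
Step 2: δ(r1, □) = (r0, c, L) → [r0]□ccca
Step 3: δ(r0, □) = (rR, □, R) → □[rR]ccca

The machine reaches the reject state rR and halts.

State sequence: r0 → r1 → r0 → rR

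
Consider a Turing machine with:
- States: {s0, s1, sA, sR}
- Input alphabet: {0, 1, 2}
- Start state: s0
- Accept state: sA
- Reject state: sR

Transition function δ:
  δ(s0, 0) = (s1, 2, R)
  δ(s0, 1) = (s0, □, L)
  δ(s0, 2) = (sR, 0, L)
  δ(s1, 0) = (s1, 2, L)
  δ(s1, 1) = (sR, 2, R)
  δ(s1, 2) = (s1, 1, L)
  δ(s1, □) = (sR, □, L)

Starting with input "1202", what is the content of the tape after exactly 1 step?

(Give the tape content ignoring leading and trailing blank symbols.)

Execution trace:
Initial: [s0]1202
Step 1: δ(s0, 1) = (s0, □, L) → [s0]□□202

No transition is defined for δ(s0, □). By convention the machine halts and rejects.

After 1 step, the tape (ignoring leading/trailing blanks) is: 202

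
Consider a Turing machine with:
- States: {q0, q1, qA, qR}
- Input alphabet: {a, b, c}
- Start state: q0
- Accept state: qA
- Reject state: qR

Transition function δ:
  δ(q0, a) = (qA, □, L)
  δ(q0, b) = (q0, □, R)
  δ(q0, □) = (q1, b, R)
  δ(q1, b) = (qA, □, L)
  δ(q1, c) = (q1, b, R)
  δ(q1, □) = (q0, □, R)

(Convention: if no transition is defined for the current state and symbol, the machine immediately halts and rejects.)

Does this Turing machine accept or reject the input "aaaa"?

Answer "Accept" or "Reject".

Execution trace:
Initial: [q0]aaaa
Step 1: δ(q0, a) = (qA, □, L) → [qA]□□aaa

The machine reaches the accept state qA and halts.

Answer: Accept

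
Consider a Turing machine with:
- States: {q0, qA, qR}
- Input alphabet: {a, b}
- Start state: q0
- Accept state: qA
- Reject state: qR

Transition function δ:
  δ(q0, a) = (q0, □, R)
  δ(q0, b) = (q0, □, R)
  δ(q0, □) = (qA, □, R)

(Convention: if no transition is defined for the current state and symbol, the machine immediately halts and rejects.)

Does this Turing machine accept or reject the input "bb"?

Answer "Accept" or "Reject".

Execution trace:
Initial: [q0]bb
Step 1: δ(q0, b) = (q0, □, R) → □[q0]b
Step 2: δ(q0, b) = (q0, □, R) → □□[q0]□
Step 3: δ(q0, □) = (qA, □, R) → □□□[qA]□

The machine reaches the accept state qA and halts.

Answer: Accept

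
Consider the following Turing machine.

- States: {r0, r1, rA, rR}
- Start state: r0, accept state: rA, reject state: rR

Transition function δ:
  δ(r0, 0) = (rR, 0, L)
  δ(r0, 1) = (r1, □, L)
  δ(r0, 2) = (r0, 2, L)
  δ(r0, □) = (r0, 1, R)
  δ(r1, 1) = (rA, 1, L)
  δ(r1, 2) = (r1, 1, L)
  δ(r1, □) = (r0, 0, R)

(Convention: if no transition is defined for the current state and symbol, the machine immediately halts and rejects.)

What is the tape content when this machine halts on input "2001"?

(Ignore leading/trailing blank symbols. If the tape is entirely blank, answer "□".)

Execution trace:
Initial: [r0]2001
Step 1: δ(r0, 2) = (r0, 2, L) → [r0]□2001
Step 2: δ(r0, □) = (r0, 1, R) → 1[r0]2001
Step 3: δ(r0, 2) = (r0, 2, L) → [r0]12001
Step 4: δ(r0, 1) = (r1, □, L) → [r1]□□2001
Step 5: δ(r1, □) = (r0, 0, R) → 0[r0]□2001
Step 6: δ(r0, □) = (r0, 1, R) → 01[r0]2001
Step 7: δ(r0, 2) = (r0, 2, L) → 0[r0]12001
Step 8: δ(r0, 1) = (r1, □, L) → [r1]0□2001

No transition is defined for δ(r1, 0). By convention the machine halts and rejects.

Final tape (ignoring leading/trailing blanks): 0□2001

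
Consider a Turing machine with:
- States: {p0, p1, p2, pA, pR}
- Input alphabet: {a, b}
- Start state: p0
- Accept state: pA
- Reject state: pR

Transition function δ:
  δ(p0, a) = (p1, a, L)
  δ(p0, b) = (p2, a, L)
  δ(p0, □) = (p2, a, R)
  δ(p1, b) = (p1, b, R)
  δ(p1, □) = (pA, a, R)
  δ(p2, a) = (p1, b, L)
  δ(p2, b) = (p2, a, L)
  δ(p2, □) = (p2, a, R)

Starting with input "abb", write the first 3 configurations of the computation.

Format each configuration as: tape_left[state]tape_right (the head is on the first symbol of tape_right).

Transitions applied:
Step 1: δ(p0, a) = (p1, a, L)
Step 2: δ(p1, □) = (pA, a, R)

The first 3 configurations are:
[p0]abb ⊢ [p1]□abb ⊢ a[pA]abb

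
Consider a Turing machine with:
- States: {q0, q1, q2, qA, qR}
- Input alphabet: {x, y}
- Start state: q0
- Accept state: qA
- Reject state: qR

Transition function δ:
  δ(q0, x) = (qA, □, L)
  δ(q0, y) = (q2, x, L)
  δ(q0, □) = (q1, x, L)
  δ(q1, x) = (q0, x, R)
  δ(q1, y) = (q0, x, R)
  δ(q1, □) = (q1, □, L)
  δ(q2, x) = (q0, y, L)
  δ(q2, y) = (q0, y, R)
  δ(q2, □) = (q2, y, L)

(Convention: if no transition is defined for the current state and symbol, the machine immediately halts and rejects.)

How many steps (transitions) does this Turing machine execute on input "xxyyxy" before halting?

Execution trace:
Initial: [q0]xxyyxy
Step 1: δ(q0, x) = (qA, □, L) → [qA]□□xyyxy

The machine reaches the accept state qA and halts.

The machine executed 1 step before halting.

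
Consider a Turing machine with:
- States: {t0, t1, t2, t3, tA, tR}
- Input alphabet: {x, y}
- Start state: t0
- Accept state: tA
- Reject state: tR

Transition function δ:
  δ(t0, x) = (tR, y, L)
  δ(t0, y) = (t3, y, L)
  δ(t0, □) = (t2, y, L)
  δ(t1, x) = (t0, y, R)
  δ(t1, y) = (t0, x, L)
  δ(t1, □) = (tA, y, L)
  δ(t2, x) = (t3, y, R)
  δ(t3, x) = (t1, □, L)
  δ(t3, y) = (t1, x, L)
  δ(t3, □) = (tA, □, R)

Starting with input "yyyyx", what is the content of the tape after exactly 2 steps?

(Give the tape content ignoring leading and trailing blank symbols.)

Execution trace:
Initial: [t0]yyyyx
Step 1: δ(t0, y) = (t3, y, L) → [t3]□yyyyx
Step 2: δ(t3, □) = (tA, □, R) → □[tA]yyyyx

The machine reaches the accept state tA and halts.

After 2 steps, the tape (ignoring leading/trailing blanks) is: yyyyx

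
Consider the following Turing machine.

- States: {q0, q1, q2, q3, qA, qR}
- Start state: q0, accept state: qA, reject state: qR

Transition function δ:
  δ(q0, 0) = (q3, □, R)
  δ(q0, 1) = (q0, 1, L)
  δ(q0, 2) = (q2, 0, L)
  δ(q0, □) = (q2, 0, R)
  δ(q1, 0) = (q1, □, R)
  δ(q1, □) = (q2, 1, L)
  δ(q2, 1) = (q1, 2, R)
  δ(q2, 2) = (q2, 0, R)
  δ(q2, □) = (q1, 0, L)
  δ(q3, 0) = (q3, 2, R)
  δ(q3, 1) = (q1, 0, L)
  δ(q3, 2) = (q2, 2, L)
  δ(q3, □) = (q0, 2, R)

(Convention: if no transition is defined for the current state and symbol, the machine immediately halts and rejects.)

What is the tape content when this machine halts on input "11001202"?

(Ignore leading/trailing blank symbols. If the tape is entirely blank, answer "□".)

Execution trace:
Initial: [q0]11001202
Step 1: δ(q0, 1) = (q0, 1, L) → [q0]□11001202
Step 2: δ(q0, □) = (q2, 0, R) → 0[q2]11001202
Step 3: δ(q2, 1) = (q1, 2, R) → 02[q1]1001202

No transition is defined for δ(q1, 1). By convention the machine halts and rejects.

Final tape (ignoring leading/trailing blanks): 021001202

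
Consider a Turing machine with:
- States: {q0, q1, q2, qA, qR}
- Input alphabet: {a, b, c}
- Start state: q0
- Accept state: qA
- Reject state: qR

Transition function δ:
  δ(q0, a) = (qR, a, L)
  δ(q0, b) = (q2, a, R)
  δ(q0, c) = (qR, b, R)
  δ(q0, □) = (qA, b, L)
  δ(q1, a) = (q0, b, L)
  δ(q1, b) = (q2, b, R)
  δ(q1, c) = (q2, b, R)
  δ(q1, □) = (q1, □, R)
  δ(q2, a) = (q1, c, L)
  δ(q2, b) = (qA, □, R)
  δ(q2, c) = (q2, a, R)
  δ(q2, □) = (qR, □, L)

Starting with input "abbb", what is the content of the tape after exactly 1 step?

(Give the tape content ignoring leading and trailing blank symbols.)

Execution trace:
Initial: [q0]abbb
Step 1: δ(q0, a) = (qR, a, L) → [qR]□abbb

The machine reaches the reject state qR and halts.

After 1 step, the tape (ignoring leading/trailing blanks) is: abbb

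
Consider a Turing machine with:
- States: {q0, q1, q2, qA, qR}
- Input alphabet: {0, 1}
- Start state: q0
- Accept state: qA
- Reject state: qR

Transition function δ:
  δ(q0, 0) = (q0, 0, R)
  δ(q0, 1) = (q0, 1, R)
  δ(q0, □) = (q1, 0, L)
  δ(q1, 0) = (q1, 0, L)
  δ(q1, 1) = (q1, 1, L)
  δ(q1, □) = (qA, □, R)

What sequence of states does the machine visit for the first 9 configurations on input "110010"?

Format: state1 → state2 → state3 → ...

Execution trace:
Initial: [q0]110010
Step 1: δ(q0, 1) = (q0, 1, R) → 1[q0]10010
Step 2: δ(q0, 1) = (q0, 1, R) → 11[q0]0010
Step 3: δ(q0, 0) = (q0, 0, R) → 110[q0]010
Step 4: δ(q0, 0) = (q0, 0, R) → 1100[q0]10
Step 5: δ(q0, 1) = (q0, 1, R) → 11001[q0]0
Step 6: δ(q0, 0) = (q0, 0, R) → 110010[q0]□
Step 7: δ(q0, □) = (q1, 0, L) → 11001[q1]00
Step 8: δ(q1, 0) = (q1, 0, L) → 1100[q1]100

State sequence: q0 → q0 → q0 → q0 → q0 → q0 → q0 → q1 → q1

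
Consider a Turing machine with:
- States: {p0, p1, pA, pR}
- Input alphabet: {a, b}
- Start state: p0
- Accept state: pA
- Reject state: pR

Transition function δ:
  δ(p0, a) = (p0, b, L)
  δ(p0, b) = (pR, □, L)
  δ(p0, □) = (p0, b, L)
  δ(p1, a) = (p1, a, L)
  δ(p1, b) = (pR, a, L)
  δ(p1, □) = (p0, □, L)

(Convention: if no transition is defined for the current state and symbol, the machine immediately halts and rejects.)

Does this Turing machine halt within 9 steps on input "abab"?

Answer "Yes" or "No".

Execution trace:
Initial: [p0]abab
Step 1: δ(p0, a) = (p0, b, L) → [p0]□bbab
Step 2: δ(p0, □) = (p0, b, L) → [p0]□bbbab
Step 3: δ(p0, □) = (p0, b, L) → [p0]□bbbbab
Step 4: δ(p0, □) = (p0, b, L) → [p0]□bbbbbab
Step 5: δ(p0, □) = (p0, b, L) → [p0]□bbbbbbab
Step 6: δ(p0, □) = (p0, b, L) → [p0]□bbbbbbbab
Step 7: δ(p0, □) = (p0, b, L) → [p0]□bbbbbbbbab
Step 8: δ(p0, □) = (p0, b, L) → [p0]□bbbbbbbbbab
Step 9: δ(p0, □) = (p0, b, L) → [p0]□bbbbbbbbbbab

The machine has not reached a halting state after 9 steps.
The machine did not halt within the 9-step bound.

Answer: No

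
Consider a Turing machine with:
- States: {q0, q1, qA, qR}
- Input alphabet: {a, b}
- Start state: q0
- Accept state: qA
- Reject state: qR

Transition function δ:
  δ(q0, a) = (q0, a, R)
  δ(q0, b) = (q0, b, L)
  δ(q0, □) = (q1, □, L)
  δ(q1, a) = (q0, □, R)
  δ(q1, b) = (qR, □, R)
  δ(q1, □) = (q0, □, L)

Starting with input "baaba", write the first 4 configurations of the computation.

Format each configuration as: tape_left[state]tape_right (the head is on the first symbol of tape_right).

Transitions applied:
Step 1: δ(q0, b) = (q0, b, L)
Step 2: δ(q0, □) = (q1, □, L)
Step 3: δ(q1, □) = (q0, □, L)

The first 4 configurations are:
[q0]baaba ⊢ [q0]□baaba ⊢ [q1]□□baaba ⊢ [q0]□□□baaba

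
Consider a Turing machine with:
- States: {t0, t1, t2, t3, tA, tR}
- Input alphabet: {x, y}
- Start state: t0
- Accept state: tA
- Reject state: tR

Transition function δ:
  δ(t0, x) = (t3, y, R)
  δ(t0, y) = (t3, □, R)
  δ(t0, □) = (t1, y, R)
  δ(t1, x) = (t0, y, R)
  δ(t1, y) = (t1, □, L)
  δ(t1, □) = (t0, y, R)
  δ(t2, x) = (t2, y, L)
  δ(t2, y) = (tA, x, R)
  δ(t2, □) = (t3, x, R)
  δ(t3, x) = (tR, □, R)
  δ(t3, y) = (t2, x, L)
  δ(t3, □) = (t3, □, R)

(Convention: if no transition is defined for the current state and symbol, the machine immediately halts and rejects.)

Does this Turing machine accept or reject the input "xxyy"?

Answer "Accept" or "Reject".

Execution trace:
Initial: [t0]xxyy
Step 1: δ(t0, x) = (t3, y, R) → y[t3]xyy
Step 2: δ(t3, x) = (tR, □, R) → y□[tR]yy

The machine reaches the reject state tR and halts.

Answer: Reject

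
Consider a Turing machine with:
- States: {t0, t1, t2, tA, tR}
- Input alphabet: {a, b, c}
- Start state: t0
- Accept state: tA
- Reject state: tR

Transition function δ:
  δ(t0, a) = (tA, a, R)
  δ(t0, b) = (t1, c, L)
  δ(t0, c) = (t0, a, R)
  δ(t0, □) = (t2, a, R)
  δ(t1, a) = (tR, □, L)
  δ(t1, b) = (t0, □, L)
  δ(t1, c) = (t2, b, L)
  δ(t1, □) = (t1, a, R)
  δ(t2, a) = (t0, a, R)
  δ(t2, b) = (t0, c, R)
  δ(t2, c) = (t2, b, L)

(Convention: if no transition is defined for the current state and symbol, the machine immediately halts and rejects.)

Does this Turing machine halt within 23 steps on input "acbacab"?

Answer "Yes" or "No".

Execution trace:
Initial: [t0]acbacab
Step 1: δ(t0, a) = (tA, a, R) → a[tA]cbacab

The machine reaches the accept state tA and halts.
The machine halted after 1 step (within the 23-step bound).

Answer: Yes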